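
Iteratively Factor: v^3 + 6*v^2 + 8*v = (v + 4)*(v^2 + 2*v) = (v + 2)*(v + 4)*(v)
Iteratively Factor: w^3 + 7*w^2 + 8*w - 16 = (w + 4)*(w^2 + 3*w - 4) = (w - 1)*(w + 4)*(w + 4)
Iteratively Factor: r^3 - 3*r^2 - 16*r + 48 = (r + 4)*(r^2 - 7*r + 12) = (r - 4)*(r + 4)*(r - 3)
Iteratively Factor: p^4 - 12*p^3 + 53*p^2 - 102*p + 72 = (p - 3)*(p^3 - 9*p^2 + 26*p - 24) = (p - 3)^2*(p^2 - 6*p + 8) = (p - 3)^2*(p - 2)*(p - 4)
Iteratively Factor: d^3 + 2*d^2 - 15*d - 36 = (d + 3)*(d^2 - d - 12) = (d + 3)^2*(d - 4)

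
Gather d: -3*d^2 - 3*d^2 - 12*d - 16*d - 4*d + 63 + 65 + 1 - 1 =-6*d^2 - 32*d + 128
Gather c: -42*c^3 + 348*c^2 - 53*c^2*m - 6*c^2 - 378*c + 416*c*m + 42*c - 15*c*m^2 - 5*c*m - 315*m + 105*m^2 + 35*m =-42*c^3 + c^2*(342 - 53*m) + c*(-15*m^2 + 411*m - 336) + 105*m^2 - 280*m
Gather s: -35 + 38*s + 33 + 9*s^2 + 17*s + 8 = 9*s^2 + 55*s + 6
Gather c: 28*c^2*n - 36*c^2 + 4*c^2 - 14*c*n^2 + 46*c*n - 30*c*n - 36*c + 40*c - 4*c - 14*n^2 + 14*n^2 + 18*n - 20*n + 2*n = c^2*(28*n - 32) + c*(-14*n^2 + 16*n)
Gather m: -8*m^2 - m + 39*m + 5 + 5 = -8*m^2 + 38*m + 10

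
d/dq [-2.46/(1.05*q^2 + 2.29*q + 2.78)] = (5.166*q + 5.6334)/(1.05*q^2 + 2.29*q + 2.78)^2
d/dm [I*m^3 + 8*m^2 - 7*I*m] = 3*I*m^2 + 16*m - 7*I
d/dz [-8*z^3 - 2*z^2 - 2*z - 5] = -24*z^2 - 4*z - 2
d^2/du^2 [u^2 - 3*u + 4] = 2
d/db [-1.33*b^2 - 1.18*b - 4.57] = -2.66*b - 1.18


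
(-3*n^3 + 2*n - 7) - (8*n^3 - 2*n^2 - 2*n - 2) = -11*n^3 + 2*n^2 + 4*n - 5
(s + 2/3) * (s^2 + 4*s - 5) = s^3 + 14*s^2/3 - 7*s/3 - 10/3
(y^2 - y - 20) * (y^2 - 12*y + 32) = y^4 - 13*y^3 + 24*y^2 + 208*y - 640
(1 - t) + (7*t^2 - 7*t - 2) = 7*t^2 - 8*t - 1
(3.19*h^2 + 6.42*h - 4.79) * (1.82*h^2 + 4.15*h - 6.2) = 5.8058*h^4 + 24.9229*h^3 - 1.8528*h^2 - 59.6825*h + 29.698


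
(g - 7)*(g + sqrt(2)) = g^2 - 7*g + sqrt(2)*g - 7*sqrt(2)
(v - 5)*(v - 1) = v^2 - 6*v + 5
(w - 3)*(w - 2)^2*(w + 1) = w^4 - 6*w^3 + 9*w^2 + 4*w - 12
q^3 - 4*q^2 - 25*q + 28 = (q - 7)*(q - 1)*(q + 4)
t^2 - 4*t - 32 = (t - 8)*(t + 4)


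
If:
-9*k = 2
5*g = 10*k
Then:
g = -4/9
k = -2/9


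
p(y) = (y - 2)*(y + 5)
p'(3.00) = 9.00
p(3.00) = 8.00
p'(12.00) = 27.00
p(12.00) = 170.00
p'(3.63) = 10.26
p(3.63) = 14.07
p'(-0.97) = 1.06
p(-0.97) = -11.97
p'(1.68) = 6.36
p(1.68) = -2.14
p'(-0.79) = 1.42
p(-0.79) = -11.75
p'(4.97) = 12.94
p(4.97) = 29.61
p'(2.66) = 8.32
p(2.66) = 5.06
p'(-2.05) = -1.10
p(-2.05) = -11.95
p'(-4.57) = -6.14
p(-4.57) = -2.83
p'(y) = 2*y + 3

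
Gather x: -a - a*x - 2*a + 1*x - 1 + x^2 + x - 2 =-3*a + x^2 + x*(2 - a) - 3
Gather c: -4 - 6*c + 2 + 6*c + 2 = 0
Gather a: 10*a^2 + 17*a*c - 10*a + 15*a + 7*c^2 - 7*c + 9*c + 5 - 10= 10*a^2 + a*(17*c + 5) + 7*c^2 + 2*c - 5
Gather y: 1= 1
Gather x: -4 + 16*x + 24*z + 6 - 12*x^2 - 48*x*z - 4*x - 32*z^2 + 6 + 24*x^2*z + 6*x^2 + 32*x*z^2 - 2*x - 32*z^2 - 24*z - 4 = x^2*(24*z - 6) + x*(32*z^2 - 48*z + 10) - 64*z^2 + 4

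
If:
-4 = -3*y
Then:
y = 4/3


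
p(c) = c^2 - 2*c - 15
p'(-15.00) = -32.00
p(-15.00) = 240.00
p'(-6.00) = -14.00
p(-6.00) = 33.00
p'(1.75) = 1.50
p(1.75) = -15.44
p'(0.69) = -0.62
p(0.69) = -15.90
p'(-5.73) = -13.46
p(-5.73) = 29.29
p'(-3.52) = -9.04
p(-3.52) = 4.43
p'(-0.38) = -2.76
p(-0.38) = -14.10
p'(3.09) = 4.18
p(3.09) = -11.63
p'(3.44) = 4.88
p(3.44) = -10.05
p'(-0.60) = -3.20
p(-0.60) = -13.44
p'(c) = 2*c - 2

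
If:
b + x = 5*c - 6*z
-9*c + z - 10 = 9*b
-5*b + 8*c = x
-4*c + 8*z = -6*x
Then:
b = -1200/1703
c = -740/1703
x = 80/1703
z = -430/1703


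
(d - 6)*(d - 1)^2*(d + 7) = d^4 - d^3 - 43*d^2 + 85*d - 42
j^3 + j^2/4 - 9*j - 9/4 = (j - 3)*(j + 1/4)*(j + 3)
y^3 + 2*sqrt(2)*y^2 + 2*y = y*(y + sqrt(2))^2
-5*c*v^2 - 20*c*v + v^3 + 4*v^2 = v*(-5*c + v)*(v + 4)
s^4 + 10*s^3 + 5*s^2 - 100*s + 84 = (s - 2)*(s - 1)*(s + 6)*(s + 7)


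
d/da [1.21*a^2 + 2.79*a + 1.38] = 2.42*a + 2.79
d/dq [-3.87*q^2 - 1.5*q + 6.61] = -7.74*q - 1.5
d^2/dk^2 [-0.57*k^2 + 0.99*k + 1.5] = -1.14000000000000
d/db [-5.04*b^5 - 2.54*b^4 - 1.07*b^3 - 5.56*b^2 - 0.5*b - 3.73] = -25.2*b^4 - 10.16*b^3 - 3.21*b^2 - 11.12*b - 0.5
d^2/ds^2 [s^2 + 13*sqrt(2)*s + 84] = 2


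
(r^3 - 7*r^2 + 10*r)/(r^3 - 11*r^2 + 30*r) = (r - 2)/(r - 6)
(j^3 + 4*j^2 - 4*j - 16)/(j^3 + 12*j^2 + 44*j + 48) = (j - 2)/(j + 6)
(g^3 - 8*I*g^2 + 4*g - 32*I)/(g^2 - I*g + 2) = (g^2 - 6*I*g + 16)/(g + I)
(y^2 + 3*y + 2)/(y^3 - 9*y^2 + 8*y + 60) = (y + 1)/(y^2 - 11*y + 30)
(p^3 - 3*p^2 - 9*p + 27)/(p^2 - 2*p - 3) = (p^2 - 9)/(p + 1)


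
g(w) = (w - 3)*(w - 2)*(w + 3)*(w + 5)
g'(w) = (w - 3)*(w - 2)*(w + 3) + (w - 3)*(w - 2)*(w + 5) + (w - 3)*(w + 3)*(w + 5) + (w - 2)*(w + 3)*(w + 5)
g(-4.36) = -40.74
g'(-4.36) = -21.76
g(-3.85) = -39.17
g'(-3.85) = 24.44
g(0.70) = 63.06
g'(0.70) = -47.82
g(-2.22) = 47.77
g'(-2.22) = 57.95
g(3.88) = 101.07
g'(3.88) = 194.69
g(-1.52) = 81.94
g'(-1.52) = 37.51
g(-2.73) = 16.61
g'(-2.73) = 62.43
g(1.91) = 3.33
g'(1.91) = -38.88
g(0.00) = 90.00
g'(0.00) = -27.00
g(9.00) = 7056.00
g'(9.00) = 3276.00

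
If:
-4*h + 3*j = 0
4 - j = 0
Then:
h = 3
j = 4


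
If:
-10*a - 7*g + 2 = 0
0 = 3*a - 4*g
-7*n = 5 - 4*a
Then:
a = 8/61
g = 6/61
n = -39/61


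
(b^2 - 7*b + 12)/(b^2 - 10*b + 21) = (b - 4)/(b - 7)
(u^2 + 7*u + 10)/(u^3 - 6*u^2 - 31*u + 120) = (u + 2)/(u^2 - 11*u + 24)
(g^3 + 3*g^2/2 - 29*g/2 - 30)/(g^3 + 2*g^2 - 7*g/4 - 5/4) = 2*(g^2 - g - 12)/(2*g^2 - g - 1)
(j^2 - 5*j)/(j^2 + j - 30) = j/(j + 6)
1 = 1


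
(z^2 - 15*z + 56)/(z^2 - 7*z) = (z - 8)/z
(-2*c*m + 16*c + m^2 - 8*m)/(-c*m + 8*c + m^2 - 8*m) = (2*c - m)/(c - m)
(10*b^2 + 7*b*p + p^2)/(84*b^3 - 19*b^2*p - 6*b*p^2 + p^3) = (10*b^2 + 7*b*p + p^2)/(84*b^3 - 19*b^2*p - 6*b*p^2 + p^3)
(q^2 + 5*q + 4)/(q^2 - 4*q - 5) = (q + 4)/(q - 5)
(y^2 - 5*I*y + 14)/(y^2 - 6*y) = (y^2 - 5*I*y + 14)/(y*(y - 6))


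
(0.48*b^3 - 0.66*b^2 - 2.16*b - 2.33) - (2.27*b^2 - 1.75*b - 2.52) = 0.48*b^3 - 2.93*b^2 - 0.41*b + 0.19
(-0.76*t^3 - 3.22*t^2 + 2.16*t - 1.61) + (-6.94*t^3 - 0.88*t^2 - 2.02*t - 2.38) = -7.7*t^3 - 4.1*t^2 + 0.14*t - 3.99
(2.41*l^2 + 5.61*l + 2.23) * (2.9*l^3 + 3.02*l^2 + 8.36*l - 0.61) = 6.989*l^5 + 23.5472*l^4 + 43.5568*l^3 + 52.1641*l^2 + 15.2207*l - 1.3603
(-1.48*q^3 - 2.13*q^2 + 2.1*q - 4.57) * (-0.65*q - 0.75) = 0.962*q^4 + 2.4945*q^3 + 0.2325*q^2 + 1.3955*q + 3.4275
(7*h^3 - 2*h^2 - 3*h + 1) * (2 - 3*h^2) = -21*h^5 + 6*h^4 + 23*h^3 - 7*h^2 - 6*h + 2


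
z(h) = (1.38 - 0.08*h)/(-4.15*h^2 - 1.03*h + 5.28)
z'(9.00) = 0.00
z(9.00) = -0.00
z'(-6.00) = -0.00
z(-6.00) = -0.01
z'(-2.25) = -0.15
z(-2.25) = -0.12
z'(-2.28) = -0.14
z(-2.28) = -0.11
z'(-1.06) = -3.94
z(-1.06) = 0.86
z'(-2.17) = -0.18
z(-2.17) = -0.13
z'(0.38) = 0.29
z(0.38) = 0.31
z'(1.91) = 0.15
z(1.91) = -0.10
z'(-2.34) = -0.12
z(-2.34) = -0.10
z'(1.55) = 0.45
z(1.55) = -0.20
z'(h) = (1.38 - 0.08*h)*(8.3*h + 1.03)/(-4.15*h^2 - 1.03*h + 5.28)^2 - 0.08/(-4.15*h^2 - 1.03*h + 5.28) = (-0.332*h^2 + 11.454*h + 0.999)/(17.2225*h^4 + 8.549*h^3 - 42.7631*h^2 - 10.8768*h + 27.8784)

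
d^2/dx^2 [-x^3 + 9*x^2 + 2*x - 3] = 18 - 6*x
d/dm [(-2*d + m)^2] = -4*d + 2*m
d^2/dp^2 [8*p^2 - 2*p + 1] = 16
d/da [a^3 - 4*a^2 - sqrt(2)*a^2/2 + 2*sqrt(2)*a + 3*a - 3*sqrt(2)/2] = 3*a^2 - 8*a - sqrt(2)*a + 2*sqrt(2) + 3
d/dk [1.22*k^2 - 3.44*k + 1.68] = 2.44*k - 3.44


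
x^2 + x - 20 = (x - 4)*(x + 5)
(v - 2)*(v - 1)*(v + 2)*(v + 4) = v^4 + 3*v^3 - 8*v^2 - 12*v + 16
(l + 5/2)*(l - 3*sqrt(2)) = l^2 - 3*sqrt(2)*l + 5*l/2 - 15*sqrt(2)/2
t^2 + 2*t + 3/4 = (t + 1/2)*(t + 3/2)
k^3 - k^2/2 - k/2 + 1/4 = (k - 1/2)*(k - sqrt(2)/2)*(k + sqrt(2)/2)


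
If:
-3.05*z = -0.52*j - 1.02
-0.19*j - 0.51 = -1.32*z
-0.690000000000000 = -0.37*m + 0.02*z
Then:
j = 1.96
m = 1.90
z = 0.67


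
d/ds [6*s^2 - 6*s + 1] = 12*s - 6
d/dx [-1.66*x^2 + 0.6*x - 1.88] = 0.6 - 3.32*x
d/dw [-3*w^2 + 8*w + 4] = 8 - 6*w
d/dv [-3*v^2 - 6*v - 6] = -6*v - 6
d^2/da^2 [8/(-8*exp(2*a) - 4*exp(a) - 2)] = 8*(-4*(4*exp(a) + 1)^2*exp(a) + (8*exp(a) + 1)*(4*exp(2*a) + 2*exp(a) + 1))*exp(a)/(4*exp(2*a) + 2*exp(a) + 1)^3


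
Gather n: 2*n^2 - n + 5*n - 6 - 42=2*n^2 + 4*n - 48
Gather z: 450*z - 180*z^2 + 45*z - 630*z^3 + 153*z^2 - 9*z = -630*z^3 - 27*z^2 + 486*z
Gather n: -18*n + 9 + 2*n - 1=8 - 16*n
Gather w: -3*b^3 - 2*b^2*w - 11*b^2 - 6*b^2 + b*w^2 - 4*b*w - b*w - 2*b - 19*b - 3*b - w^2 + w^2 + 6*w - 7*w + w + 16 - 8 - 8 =-3*b^3 - 17*b^2 + b*w^2 - 24*b + w*(-2*b^2 - 5*b)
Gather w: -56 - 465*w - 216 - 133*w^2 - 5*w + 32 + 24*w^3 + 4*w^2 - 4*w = 24*w^3 - 129*w^2 - 474*w - 240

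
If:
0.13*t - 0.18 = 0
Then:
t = 1.38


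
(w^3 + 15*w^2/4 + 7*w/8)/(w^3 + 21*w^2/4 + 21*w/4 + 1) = w*(2*w + 7)/(2*(w^2 + 5*w + 4))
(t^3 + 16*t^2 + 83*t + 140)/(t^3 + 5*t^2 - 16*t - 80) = (t + 7)/(t - 4)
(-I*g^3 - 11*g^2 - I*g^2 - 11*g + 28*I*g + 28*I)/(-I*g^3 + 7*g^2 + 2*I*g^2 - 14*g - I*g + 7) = (g^3 + g^2*(1 - 11*I) - g*(28 + 11*I) - 28)/(g^3 + g^2*(-2 + 7*I) + g*(1 - 14*I) + 7*I)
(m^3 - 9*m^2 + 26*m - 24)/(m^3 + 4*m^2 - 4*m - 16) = (m^2 - 7*m + 12)/(m^2 + 6*m + 8)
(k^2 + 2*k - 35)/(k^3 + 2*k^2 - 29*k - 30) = (k + 7)/(k^2 + 7*k + 6)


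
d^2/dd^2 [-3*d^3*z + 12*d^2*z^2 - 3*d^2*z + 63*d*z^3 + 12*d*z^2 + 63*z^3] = 6*z*(-3*d + 4*z - 1)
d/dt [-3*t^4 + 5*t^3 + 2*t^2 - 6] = t*(-12*t^2 + 15*t + 4)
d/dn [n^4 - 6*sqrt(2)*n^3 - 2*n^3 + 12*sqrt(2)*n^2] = 2*n*(2*n^2 - 9*sqrt(2)*n - 3*n + 12*sqrt(2))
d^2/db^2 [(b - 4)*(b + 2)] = 2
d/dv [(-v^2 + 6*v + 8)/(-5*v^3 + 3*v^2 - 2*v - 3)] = (-5*v^4 + 60*v^3 + 104*v^2 - 42*v - 2)/(25*v^6 - 30*v^5 + 29*v^4 + 18*v^3 - 14*v^2 + 12*v + 9)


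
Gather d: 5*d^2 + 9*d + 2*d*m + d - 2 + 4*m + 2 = 5*d^2 + d*(2*m + 10) + 4*m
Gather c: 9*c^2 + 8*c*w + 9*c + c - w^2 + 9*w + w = 9*c^2 + c*(8*w + 10) - w^2 + 10*w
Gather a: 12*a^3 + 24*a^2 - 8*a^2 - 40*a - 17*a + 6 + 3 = 12*a^3 + 16*a^2 - 57*a + 9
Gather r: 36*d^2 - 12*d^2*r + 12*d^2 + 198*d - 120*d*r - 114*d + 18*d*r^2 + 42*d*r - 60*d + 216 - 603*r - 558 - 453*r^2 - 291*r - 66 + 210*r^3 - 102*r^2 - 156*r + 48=48*d^2 + 24*d + 210*r^3 + r^2*(18*d - 555) + r*(-12*d^2 - 78*d - 1050) - 360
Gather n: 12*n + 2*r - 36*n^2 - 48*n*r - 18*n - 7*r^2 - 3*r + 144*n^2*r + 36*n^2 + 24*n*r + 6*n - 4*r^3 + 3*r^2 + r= 144*n^2*r - 24*n*r - 4*r^3 - 4*r^2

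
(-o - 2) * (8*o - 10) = -8*o^2 - 6*o + 20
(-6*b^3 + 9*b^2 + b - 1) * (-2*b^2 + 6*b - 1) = 12*b^5 - 54*b^4 + 58*b^3 - b^2 - 7*b + 1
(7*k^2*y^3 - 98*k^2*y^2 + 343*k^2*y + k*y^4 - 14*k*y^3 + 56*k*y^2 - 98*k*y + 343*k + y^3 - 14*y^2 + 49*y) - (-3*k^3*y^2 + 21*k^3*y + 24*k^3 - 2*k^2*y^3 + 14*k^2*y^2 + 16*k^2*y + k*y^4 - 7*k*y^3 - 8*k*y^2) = 3*k^3*y^2 - 21*k^3*y - 24*k^3 + 9*k^2*y^3 - 112*k^2*y^2 + 327*k^2*y - 7*k*y^3 + 64*k*y^2 - 98*k*y + 343*k + y^3 - 14*y^2 + 49*y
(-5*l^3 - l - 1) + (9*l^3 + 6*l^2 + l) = 4*l^3 + 6*l^2 - 1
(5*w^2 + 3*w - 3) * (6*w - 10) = 30*w^3 - 32*w^2 - 48*w + 30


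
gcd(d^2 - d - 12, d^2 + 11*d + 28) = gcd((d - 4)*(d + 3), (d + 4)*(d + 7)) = 1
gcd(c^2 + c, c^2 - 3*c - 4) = c + 1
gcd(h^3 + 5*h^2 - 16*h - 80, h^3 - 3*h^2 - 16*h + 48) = h^2 - 16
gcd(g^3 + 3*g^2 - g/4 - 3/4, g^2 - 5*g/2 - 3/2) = g + 1/2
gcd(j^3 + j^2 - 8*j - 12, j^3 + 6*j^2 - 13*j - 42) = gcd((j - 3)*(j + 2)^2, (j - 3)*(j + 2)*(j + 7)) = j^2 - j - 6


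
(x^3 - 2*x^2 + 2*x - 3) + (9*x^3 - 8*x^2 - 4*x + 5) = 10*x^3 - 10*x^2 - 2*x + 2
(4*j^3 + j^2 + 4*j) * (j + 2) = 4*j^4 + 9*j^3 + 6*j^2 + 8*j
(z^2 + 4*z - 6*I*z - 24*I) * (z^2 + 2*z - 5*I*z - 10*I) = z^4 + 6*z^3 - 11*I*z^3 - 22*z^2 - 66*I*z^2 - 180*z - 88*I*z - 240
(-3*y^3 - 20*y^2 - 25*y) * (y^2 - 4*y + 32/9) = -3*y^5 - 8*y^4 + 133*y^3/3 + 260*y^2/9 - 800*y/9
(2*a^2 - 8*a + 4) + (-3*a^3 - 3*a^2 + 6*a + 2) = -3*a^3 - a^2 - 2*a + 6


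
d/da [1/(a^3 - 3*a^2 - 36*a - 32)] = 3*(-a^2 + 2*a + 12)/(-a^3 + 3*a^2 + 36*a + 32)^2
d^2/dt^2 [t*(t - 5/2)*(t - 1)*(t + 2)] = 12*t^2 - 9*t - 9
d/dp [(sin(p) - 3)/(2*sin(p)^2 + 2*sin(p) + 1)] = (12*sin(p) + cos(2*p) + 6)*cos(p)/(2*sin(p) - cos(2*p) + 2)^2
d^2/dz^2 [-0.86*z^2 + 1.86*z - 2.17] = -1.72000000000000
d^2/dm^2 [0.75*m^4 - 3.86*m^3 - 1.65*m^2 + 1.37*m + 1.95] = 9.0*m^2 - 23.16*m - 3.3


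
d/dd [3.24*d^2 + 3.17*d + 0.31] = 6.48*d + 3.17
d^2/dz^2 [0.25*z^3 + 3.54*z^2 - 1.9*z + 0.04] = 1.5*z + 7.08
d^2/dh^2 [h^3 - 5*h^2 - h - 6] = 6*h - 10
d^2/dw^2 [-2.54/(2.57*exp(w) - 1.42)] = (-16.776446*exp(w) - 9.269476)*exp(w)/(2.57*exp(w) - 1.42)^3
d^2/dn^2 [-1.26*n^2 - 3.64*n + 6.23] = -2.52000000000000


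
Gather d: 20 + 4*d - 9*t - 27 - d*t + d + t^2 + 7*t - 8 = d*(5 - t) + t^2 - 2*t - 15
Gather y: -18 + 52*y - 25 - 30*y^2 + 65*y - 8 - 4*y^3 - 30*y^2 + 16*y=-4*y^3 - 60*y^2 + 133*y - 51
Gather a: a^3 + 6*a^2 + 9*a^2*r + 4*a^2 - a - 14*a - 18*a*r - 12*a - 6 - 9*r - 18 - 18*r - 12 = a^3 + a^2*(9*r + 10) + a*(-18*r - 27) - 27*r - 36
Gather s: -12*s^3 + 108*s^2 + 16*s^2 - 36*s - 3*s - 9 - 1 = -12*s^3 + 124*s^2 - 39*s - 10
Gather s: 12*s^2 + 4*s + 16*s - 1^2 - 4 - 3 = 12*s^2 + 20*s - 8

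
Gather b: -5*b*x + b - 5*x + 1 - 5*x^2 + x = b*(1 - 5*x) - 5*x^2 - 4*x + 1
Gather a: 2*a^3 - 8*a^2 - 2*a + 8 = 2*a^3 - 8*a^2 - 2*a + 8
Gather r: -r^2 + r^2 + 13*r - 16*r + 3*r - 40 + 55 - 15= 0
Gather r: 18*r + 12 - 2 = 18*r + 10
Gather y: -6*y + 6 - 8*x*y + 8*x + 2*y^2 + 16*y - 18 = 8*x + 2*y^2 + y*(10 - 8*x) - 12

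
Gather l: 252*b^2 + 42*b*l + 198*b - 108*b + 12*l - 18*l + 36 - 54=252*b^2 + 90*b + l*(42*b - 6) - 18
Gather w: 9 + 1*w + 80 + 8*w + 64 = 9*w + 153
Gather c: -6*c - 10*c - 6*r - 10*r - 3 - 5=-16*c - 16*r - 8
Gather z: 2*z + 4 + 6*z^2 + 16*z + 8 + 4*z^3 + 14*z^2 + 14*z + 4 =4*z^3 + 20*z^2 + 32*z + 16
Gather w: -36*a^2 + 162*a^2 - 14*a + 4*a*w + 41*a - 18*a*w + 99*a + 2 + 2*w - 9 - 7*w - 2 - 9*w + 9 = 126*a^2 + 126*a + w*(-14*a - 14)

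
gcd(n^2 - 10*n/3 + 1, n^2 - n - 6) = n - 3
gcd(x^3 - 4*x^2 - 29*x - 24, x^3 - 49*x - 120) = x^2 - 5*x - 24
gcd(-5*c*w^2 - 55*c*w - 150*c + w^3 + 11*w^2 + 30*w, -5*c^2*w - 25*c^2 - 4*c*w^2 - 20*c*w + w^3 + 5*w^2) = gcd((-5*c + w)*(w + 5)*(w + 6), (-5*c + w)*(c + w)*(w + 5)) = -5*c*w - 25*c + w^2 + 5*w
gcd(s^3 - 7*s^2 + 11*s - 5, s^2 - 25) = s - 5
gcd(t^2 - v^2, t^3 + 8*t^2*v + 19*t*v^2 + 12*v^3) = t + v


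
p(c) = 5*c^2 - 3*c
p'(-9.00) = -93.00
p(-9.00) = 432.00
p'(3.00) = 27.00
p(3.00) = 36.00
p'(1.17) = 8.70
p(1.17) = 3.33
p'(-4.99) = -52.90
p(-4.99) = 139.47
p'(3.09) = 27.90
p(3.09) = 38.47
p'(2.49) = 21.90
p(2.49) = 23.53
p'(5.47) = 51.70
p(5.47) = 133.19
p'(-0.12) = -4.20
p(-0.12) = 0.43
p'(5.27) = 49.70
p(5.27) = 123.05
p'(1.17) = 8.70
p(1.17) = 3.33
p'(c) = 10*c - 3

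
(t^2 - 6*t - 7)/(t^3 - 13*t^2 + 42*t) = (t + 1)/(t*(t - 6))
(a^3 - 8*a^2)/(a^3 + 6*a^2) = (a - 8)/(a + 6)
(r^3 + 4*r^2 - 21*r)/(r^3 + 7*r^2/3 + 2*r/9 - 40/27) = 27*r*(r^2 + 4*r - 21)/(27*r^3 + 63*r^2 + 6*r - 40)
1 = 1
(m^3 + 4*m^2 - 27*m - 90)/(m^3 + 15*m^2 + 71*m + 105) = (m^2 + m - 30)/(m^2 + 12*m + 35)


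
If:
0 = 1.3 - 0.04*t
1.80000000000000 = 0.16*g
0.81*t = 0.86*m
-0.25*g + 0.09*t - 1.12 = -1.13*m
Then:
No Solution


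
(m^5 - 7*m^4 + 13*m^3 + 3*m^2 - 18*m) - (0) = m^5 - 7*m^4 + 13*m^3 + 3*m^2 - 18*m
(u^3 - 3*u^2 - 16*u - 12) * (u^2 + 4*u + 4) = u^5 + u^4 - 24*u^3 - 88*u^2 - 112*u - 48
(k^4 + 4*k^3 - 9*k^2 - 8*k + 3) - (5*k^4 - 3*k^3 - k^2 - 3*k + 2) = -4*k^4 + 7*k^3 - 8*k^2 - 5*k + 1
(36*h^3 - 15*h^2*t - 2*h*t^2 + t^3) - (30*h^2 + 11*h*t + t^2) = 36*h^3 - 15*h^2*t - 30*h^2 - 2*h*t^2 - 11*h*t + t^3 - t^2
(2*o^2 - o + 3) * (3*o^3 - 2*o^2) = 6*o^5 - 7*o^4 + 11*o^3 - 6*o^2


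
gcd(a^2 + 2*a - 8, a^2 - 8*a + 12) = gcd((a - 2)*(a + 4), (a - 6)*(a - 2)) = a - 2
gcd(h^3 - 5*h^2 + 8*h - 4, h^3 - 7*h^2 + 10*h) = h - 2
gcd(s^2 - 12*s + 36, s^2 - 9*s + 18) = s - 6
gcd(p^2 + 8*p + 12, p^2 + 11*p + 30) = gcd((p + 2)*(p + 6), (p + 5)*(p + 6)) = p + 6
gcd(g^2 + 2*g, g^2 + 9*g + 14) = g + 2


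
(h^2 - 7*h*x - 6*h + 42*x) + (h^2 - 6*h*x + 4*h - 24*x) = 2*h^2 - 13*h*x - 2*h + 18*x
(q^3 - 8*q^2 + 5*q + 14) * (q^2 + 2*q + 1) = q^5 - 6*q^4 - 10*q^3 + 16*q^2 + 33*q + 14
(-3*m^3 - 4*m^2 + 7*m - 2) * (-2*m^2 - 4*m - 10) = 6*m^5 + 20*m^4 + 32*m^3 + 16*m^2 - 62*m + 20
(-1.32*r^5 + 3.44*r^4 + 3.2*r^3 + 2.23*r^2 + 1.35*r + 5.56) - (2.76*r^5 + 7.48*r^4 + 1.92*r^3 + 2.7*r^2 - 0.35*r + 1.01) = -4.08*r^5 - 4.04*r^4 + 1.28*r^3 - 0.47*r^2 + 1.7*r + 4.55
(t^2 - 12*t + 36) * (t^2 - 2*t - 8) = t^4 - 14*t^3 + 52*t^2 + 24*t - 288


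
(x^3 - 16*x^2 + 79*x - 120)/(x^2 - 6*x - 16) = (x^2 - 8*x + 15)/(x + 2)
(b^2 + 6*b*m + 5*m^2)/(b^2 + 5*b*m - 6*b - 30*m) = (b + m)/(b - 6)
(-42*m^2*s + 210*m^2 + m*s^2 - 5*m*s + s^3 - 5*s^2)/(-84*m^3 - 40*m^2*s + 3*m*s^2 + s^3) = (s - 5)/(2*m + s)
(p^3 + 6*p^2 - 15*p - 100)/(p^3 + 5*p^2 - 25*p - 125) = (p - 4)/(p - 5)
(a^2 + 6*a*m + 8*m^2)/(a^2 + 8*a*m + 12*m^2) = (a + 4*m)/(a + 6*m)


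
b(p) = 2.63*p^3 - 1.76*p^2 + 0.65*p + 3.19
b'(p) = 7.89*p^2 - 3.52*p + 0.65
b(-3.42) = -124.82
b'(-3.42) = 104.97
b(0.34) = 3.31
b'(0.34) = 0.37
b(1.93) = 16.80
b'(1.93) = 23.25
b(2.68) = 42.92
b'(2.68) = 47.89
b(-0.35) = 2.63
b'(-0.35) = 2.85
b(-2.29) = -39.11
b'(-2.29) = 50.09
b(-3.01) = -86.43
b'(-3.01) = 82.73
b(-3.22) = -104.96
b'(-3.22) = 93.79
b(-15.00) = -9278.81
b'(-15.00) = 1828.70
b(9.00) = 1783.75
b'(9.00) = 608.06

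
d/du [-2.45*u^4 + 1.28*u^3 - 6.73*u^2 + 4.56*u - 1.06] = -9.8*u^3 + 3.84*u^2 - 13.46*u + 4.56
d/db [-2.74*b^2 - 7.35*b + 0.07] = -5.48*b - 7.35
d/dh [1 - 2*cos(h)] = 2*sin(h)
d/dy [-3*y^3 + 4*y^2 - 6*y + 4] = -9*y^2 + 8*y - 6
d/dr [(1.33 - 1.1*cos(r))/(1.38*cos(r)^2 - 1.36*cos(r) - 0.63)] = (-1.518*cos(r)^2 + 3.6708*cos(r) - 2.5018)*sin(r)/(1.9044*cos(r)^4 - 3.7536*cos(r)^3 + 0.1108*cos(r)^2 + 1.7136*cos(r) + 0.3969)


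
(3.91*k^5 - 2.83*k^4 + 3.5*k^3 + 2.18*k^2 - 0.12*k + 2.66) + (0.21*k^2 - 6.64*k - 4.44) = 3.91*k^5 - 2.83*k^4 + 3.5*k^3 + 2.39*k^2 - 6.76*k - 1.78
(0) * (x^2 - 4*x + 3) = 0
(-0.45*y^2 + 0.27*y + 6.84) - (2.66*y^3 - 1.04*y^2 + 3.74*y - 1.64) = -2.66*y^3 + 0.59*y^2 - 3.47*y + 8.48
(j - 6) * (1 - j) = -j^2 + 7*j - 6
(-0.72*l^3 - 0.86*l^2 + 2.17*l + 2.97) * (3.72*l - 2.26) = -2.6784*l^4 - 1.572*l^3 + 10.016*l^2 + 6.1442*l - 6.7122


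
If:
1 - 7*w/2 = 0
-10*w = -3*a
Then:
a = 20/21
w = 2/7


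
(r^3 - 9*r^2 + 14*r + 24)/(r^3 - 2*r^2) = (r^3 - 9*r^2 + 14*r + 24)/(r^2*(r - 2))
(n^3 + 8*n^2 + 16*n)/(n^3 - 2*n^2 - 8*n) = (n^2 + 8*n + 16)/(n^2 - 2*n - 8)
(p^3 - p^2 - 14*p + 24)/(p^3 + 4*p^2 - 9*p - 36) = (p - 2)/(p + 3)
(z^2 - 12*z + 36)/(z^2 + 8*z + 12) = (z^2 - 12*z + 36)/(z^2 + 8*z + 12)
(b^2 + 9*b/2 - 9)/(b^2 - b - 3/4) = 2*(b + 6)/(2*b + 1)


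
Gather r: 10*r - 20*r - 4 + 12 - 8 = -10*r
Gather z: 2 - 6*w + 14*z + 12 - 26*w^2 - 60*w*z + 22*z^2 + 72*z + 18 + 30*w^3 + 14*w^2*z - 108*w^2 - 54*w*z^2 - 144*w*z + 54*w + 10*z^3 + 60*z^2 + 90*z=30*w^3 - 134*w^2 + 48*w + 10*z^3 + z^2*(82 - 54*w) + z*(14*w^2 - 204*w + 176) + 32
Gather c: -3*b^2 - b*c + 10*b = -3*b^2 - b*c + 10*b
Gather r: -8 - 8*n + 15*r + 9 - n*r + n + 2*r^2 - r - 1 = -7*n + 2*r^2 + r*(14 - n)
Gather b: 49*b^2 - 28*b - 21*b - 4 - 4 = 49*b^2 - 49*b - 8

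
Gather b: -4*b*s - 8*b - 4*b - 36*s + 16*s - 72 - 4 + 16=b*(-4*s - 12) - 20*s - 60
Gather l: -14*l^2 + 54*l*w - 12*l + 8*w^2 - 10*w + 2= -14*l^2 + l*(54*w - 12) + 8*w^2 - 10*w + 2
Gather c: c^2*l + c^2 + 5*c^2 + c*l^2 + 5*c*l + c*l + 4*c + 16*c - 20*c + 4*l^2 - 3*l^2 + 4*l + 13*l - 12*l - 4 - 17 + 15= c^2*(l + 6) + c*(l^2 + 6*l) + l^2 + 5*l - 6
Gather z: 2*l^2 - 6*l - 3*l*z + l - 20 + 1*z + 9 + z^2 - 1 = 2*l^2 - 5*l + z^2 + z*(1 - 3*l) - 12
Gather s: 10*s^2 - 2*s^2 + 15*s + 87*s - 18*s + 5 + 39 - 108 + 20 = 8*s^2 + 84*s - 44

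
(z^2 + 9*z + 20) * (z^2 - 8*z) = z^4 + z^3 - 52*z^2 - 160*z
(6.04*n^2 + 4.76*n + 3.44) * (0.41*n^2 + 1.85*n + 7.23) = 2.4764*n^4 + 13.1256*n^3 + 53.8856*n^2 + 40.7788*n + 24.8712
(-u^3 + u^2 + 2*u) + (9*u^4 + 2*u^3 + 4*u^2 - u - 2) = 9*u^4 + u^3 + 5*u^2 + u - 2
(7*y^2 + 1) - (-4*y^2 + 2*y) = 11*y^2 - 2*y + 1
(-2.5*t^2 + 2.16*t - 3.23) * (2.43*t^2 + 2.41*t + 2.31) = -6.075*t^4 - 0.776199999999999*t^3 - 8.4183*t^2 - 2.7947*t - 7.4613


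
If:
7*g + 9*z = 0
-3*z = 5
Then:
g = 15/7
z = -5/3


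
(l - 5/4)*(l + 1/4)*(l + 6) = l^3 + 5*l^2 - 101*l/16 - 15/8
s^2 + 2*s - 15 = (s - 3)*(s + 5)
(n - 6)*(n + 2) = n^2 - 4*n - 12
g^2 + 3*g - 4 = (g - 1)*(g + 4)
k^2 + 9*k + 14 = (k + 2)*(k + 7)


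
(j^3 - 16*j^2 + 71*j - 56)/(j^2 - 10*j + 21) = (j^2 - 9*j + 8)/(j - 3)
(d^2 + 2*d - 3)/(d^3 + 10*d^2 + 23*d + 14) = (d^2 + 2*d - 3)/(d^3 + 10*d^2 + 23*d + 14)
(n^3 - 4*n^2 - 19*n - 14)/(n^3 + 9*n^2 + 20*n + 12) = (n - 7)/(n + 6)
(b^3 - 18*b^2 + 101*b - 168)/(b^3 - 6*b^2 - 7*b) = (b^2 - 11*b + 24)/(b*(b + 1))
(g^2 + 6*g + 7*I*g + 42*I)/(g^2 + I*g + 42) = (g + 6)/(g - 6*I)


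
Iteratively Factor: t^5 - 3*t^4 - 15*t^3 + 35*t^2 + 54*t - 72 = (t + 2)*(t^4 - 5*t^3 - 5*t^2 + 45*t - 36) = (t + 2)*(t + 3)*(t^3 - 8*t^2 + 19*t - 12) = (t - 3)*(t + 2)*(t + 3)*(t^2 - 5*t + 4) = (t - 4)*(t - 3)*(t + 2)*(t + 3)*(t - 1)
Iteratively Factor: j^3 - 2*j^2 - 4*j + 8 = (j - 2)*(j^2 - 4) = (j - 2)*(j + 2)*(j - 2)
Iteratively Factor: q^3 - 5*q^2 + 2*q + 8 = (q - 2)*(q^2 - 3*q - 4) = (q - 2)*(q + 1)*(q - 4)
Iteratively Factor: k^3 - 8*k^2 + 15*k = (k - 5)*(k^2 - 3*k) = (k - 5)*(k - 3)*(k)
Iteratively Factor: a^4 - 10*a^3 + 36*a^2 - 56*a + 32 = (a - 2)*(a^3 - 8*a^2 + 20*a - 16) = (a - 2)^2*(a^2 - 6*a + 8) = (a - 2)^3*(a - 4)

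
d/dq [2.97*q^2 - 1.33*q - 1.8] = 5.94*q - 1.33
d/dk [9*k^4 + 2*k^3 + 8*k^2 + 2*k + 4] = 36*k^3 + 6*k^2 + 16*k + 2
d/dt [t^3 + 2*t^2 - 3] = t*(3*t + 4)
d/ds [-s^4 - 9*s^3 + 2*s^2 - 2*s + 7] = -4*s^3 - 27*s^2 + 4*s - 2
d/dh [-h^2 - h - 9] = -2*h - 1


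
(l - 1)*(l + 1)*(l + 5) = l^3 + 5*l^2 - l - 5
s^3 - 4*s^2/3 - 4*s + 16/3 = (s - 2)*(s - 4/3)*(s + 2)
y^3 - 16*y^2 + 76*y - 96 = (y - 8)*(y - 6)*(y - 2)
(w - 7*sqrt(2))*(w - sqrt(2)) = w^2 - 8*sqrt(2)*w + 14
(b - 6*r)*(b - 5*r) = b^2 - 11*b*r + 30*r^2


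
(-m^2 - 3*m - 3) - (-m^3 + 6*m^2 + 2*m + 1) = m^3 - 7*m^2 - 5*m - 4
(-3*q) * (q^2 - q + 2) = -3*q^3 + 3*q^2 - 6*q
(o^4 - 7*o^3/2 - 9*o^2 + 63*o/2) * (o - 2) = o^5 - 11*o^4/2 - 2*o^3 + 99*o^2/2 - 63*o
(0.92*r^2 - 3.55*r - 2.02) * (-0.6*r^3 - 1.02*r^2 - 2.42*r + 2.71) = -0.552*r^5 + 1.1916*r^4 + 2.6066*r^3 + 13.1446*r^2 - 4.7321*r - 5.4742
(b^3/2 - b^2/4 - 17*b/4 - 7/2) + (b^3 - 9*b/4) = 3*b^3/2 - b^2/4 - 13*b/2 - 7/2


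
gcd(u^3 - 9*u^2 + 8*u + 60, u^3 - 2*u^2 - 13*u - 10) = u^2 - 3*u - 10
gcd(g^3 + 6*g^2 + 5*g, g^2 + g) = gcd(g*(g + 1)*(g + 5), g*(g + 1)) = g^2 + g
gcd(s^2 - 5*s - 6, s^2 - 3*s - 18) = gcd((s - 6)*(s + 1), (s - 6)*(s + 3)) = s - 6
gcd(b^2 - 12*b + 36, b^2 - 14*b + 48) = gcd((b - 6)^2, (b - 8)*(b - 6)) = b - 6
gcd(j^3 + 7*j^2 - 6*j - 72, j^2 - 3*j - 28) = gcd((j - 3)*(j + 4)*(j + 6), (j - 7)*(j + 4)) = j + 4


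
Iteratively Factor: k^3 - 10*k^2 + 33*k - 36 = (k - 3)*(k^2 - 7*k + 12) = (k - 4)*(k - 3)*(k - 3)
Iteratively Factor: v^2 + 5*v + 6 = (v + 2)*(v + 3)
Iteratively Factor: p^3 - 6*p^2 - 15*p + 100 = (p - 5)*(p^2 - p - 20) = (p - 5)^2*(p + 4)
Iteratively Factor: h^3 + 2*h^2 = (h + 2)*(h^2) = h*(h + 2)*(h)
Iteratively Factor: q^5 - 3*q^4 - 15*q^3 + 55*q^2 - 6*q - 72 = (q - 3)*(q^4 - 15*q^2 + 10*q + 24) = (q - 3)^2*(q^3 + 3*q^2 - 6*q - 8) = (q - 3)^2*(q - 2)*(q^2 + 5*q + 4) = (q - 3)^2*(q - 2)*(q + 4)*(q + 1)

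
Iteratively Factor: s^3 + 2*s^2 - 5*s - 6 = (s + 1)*(s^2 + s - 6) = (s + 1)*(s + 3)*(s - 2)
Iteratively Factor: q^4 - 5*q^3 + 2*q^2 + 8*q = (q - 2)*(q^3 - 3*q^2 - 4*q) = (q - 2)*(q + 1)*(q^2 - 4*q) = q*(q - 2)*(q + 1)*(q - 4)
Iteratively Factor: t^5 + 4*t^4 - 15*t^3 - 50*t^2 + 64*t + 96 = (t + 4)*(t^4 - 15*t^2 + 10*t + 24) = (t - 2)*(t + 4)*(t^3 + 2*t^2 - 11*t - 12) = (t - 2)*(t + 1)*(t + 4)*(t^2 + t - 12) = (t - 3)*(t - 2)*(t + 1)*(t + 4)*(t + 4)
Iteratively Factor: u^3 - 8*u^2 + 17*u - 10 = (u - 1)*(u^2 - 7*u + 10) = (u - 2)*(u - 1)*(u - 5)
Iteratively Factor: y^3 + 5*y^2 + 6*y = (y + 2)*(y^2 + 3*y) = (y + 2)*(y + 3)*(y)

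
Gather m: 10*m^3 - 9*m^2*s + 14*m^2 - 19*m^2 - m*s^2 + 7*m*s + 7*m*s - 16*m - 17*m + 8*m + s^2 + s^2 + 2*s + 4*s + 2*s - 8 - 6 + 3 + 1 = 10*m^3 + m^2*(-9*s - 5) + m*(-s^2 + 14*s - 25) + 2*s^2 + 8*s - 10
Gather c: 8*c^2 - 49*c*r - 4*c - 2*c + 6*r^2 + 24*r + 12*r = 8*c^2 + c*(-49*r - 6) + 6*r^2 + 36*r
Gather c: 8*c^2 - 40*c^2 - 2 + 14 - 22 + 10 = -32*c^2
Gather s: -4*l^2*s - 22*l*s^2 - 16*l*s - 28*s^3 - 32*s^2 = -28*s^3 + s^2*(-22*l - 32) + s*(-4*l^2 - 16*l)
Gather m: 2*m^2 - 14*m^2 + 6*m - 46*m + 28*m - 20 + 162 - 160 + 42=-12*m^2 - 12*m + 24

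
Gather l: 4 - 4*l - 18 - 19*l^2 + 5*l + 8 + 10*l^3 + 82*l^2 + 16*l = 10*l^3 + 63*l^2 + 17*l - 6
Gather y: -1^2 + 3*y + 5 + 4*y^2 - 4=4*y^2 + 3*y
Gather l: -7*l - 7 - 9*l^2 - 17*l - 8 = -9*l^2 - 24*l - 15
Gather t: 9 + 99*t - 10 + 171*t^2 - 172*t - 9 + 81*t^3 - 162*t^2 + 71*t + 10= 81*t^3 + 9*t^2 - 2*t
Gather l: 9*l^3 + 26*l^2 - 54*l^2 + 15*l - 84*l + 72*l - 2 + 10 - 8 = 9*l^3 - 28*l^2 + 3*l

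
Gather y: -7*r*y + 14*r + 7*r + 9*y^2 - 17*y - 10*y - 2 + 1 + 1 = 21*r + 9*y^2 + y*(-7*r - 27)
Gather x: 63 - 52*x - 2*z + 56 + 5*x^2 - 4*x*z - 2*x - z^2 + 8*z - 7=5*x^2 + x*(-4*z - 54) - z^2 + 6*z + 112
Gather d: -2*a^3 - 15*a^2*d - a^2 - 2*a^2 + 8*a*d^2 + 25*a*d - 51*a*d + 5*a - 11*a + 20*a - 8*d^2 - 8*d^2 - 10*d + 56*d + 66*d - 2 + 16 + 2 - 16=-2*a^3 - 3*a^2 + 14*a + d^2*(8*a - 16) + d*(-15*a^2 - 26*a + 112)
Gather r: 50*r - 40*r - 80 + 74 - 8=10*r - 14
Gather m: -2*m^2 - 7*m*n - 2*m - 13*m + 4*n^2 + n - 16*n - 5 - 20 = -2*m^2 + m*(-7*n - 15) + 4*n^2 - 15*n - 25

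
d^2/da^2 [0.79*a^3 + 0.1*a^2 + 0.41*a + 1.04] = 4.74*a + 0.2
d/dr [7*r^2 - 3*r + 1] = 14*r - 3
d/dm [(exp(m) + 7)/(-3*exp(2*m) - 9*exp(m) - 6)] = ((exp(m) + 7)*(2*exp(m) + 3) - exp(2*m) - 3*exp(m) - 2)*exp(m)/(3*(exp(2*m) + 3*exp(m) + 2)^2)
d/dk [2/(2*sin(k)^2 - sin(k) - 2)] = 2*(1 - 4*sin(k))*cos(k)/(sin(k) + cos(2*k) + 1)^2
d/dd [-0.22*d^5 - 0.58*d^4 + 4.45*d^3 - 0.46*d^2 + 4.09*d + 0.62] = -1.1*d^4 - 2.32*d^3 + 13.35*d^2 - 0.92*d + 4.09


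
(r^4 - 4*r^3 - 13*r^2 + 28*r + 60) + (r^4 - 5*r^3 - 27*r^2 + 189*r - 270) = 2*r^4 - 9*r^3 - 40*r^2 + 217*r - 210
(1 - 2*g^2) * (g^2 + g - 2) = -2*g^4 - 2*g^3 + 5*g^2 + g - 2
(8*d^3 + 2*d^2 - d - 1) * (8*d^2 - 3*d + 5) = 64*d^5 - 8*d^4 + 26*d^3 + 5*d^2 - 2*d - 5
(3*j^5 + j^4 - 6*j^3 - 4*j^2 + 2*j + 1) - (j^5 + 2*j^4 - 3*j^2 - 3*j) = 2*j^5 - j^4 - 6*j^3 - j^2 + 5*j + 1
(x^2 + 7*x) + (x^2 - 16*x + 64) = 2*x^2 - 9*x + 64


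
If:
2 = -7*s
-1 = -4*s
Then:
No Solution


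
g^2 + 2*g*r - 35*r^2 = (g - 5*r)*(g + 7*r)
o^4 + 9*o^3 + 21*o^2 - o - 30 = (o - 1)*(o + 2)*(o + 3)*(o + 5)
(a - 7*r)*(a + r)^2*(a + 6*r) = a^4 + a^3*r - 43*a^2*r^2 - 85*a*r^3 - 42*r^4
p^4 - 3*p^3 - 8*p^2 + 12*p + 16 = (p - 4)*(p - 2)*(p + 1)*(p + 2)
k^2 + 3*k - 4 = (k - 1)*(k + 4)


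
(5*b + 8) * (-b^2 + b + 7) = -5*b^3 - 3*b^2 + 43*b + 56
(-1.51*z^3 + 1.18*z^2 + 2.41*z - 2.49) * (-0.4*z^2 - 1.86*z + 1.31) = 0.604*z^5 + 2.3366*z^4 - 5.1369*z^3 - 1.9408*z^2 + 7.7885*z - 3.2619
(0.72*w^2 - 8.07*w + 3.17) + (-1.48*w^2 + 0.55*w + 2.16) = -0.76*w^2 - 7.52*w + 5.33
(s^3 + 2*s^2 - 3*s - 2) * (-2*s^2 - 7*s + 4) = -2*s^5 - 11*s^4 - 4*s^3 + 33*s^2 + 2*s - 8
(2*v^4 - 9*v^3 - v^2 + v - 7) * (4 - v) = -2*v^5 + 17*v^4 - 35*v^3 - 5*v^2 + 11*v - 28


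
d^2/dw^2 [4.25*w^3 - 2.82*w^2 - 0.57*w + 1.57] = 25.5*w - 5.64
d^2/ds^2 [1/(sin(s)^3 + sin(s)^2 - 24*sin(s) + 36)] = (-9*sin(s)^6 - 11*sin(s)^5 + 56*sin(s)^4 + 412*sin(s)^3 - 570*sin(s)^2 - 1224*sin(s) + 1080)/(sin(s)^3 + sin(s)^2 - 24*sin(s) + 36)^3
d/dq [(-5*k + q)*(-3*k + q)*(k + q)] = 7*k^2 - 14*k*q + 3*q^2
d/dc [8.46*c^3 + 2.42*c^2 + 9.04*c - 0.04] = 25.38*c^2 + 4.84*c + 9.04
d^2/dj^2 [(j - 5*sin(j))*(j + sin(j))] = 4*j*sin(j) + 20*sin(j)^2 - 8*cos(j) - 8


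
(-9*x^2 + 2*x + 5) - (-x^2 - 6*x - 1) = -8*x^2 + 8*x + 6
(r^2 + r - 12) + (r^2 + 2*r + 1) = 2*r^2 + 3*r - 11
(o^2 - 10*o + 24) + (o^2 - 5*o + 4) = 2*o^2 - 15*o + 28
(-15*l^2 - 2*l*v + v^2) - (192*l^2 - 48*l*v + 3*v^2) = -207*l^2 + 46*l*v - 2*v^2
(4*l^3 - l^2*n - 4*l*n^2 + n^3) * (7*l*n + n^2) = 28*l^4*n - 3*l^3*n^2 - 29*l^2*n^3 + 3*l*n^4 + n^5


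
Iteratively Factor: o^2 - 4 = (o - 2)*(o + 2)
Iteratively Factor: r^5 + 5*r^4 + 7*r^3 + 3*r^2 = (r + 3)*(r^4 + 2*r^3 + r^2) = r*(r + 3)*(r^3 + 2*r^2 + r) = r*(r + 1)*(r + 3)*(r^2 + r) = r*(r + 1)^2*(r + 3)*(r)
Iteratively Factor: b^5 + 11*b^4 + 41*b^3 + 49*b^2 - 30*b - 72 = (b + 4)*(b^4 + 7*b^3 + 13*b^2 - 3*b - 18) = (b + 3)*(b + 4)*(b^3 + 4*b^2 + b - 6) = (b - 1)*(b + 3)*(b + 4)*(b^2 + 5*b + 6) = (b - 1)*(b + 2)*(b + 3)*(b + 4)*(b + 3)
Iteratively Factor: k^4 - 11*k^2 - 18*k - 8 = (k - 4)*(k^3 + 4*k^2 + 5*k + 2) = (k - 4)*(k + 1)*(k^2 + 3*k + 2) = (k - 4)*(k + 1)^2*(k + 2)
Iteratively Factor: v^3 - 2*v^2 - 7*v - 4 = (v + 1)*(v^2 - 3*v - 4) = (v + 1)^2*(v - 4)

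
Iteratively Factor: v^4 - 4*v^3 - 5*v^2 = (v)*(v^3 - 4*v^2 - 5*v) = v*(v + 1)*(v^2 - 5*v) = v^2*(v + 1)*(v - 5)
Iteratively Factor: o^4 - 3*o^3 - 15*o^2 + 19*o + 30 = (o + 3)*(o^3 - 6*o^2 + 3*o + 10) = (o - 5)*(o + 3)*(o^2 - o - 2) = (o - 5)*(o + 1)*(o + 3)*(o - 2)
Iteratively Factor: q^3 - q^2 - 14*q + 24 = (q - 2)*(q^2 + q - 12) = (q - 3)*(q - 2)*(q + 4)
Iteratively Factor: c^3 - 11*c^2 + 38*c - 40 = (c - 2)*(c^2 - 9*c + 20) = (c - 4)*(c - 2)*(c - 5)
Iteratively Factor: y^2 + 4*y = (y)*(y + 4)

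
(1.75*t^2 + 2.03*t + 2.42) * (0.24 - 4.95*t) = -8.6625*t^3 - 9.6285*t^2 - 11.4918*t + 0.5808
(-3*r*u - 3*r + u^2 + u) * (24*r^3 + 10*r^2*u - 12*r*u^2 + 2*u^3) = -72*r^4*u - 72*r^4 - 6*r^3*u^2 - 6*r^3*u + 46*r^2*u^3 + 46*r^2*u^2 - 18*r*u^4 - 18*r*u^3 + 2*u^5 + 2*u^4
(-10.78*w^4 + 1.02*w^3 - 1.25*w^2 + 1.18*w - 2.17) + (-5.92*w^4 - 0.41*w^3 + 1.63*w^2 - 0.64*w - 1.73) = -16.7*w^4 + 0.61*w^3 + 0.38*w^2 + 0.54*w - 3.9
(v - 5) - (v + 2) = -7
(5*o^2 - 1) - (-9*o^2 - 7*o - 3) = 14*o^2 + 7*o + 2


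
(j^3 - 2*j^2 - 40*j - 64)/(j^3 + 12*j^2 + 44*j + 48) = (j - 8)/(j + 6)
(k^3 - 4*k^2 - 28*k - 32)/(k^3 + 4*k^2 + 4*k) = (k - 8)/k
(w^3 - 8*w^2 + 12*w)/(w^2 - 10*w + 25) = w*(w^2 - 8*w + 12)/(w^2 - 10*w + 25)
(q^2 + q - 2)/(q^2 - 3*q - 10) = (q - 1)/(q - 5)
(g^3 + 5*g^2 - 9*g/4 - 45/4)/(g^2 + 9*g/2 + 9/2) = (2*g^2 + 7*g - 15)/(2*(g + 3))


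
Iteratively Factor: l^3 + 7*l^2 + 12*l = (l + 4)*(l^2 + 3*l) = (l + 3)*(l + 4)*(l)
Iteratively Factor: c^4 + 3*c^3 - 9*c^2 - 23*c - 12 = (c + 1)*(c^3 + 2*c^2 - 11*c - 12) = (c + 1)^2*(c^2 + c - 12) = (c + 1)^2*(c + 4)*(c - 3)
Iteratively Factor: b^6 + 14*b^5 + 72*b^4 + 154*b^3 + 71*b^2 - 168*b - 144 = (b + 3)*(b^5 + 11*b^4 + 39*b^3 + 37*b^2 - 40*b - 48) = (b + 1)*(b + 3)*(b^4 + 10*b^3 + 29*b^2 + 8*b - 48) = (b + 1)*(b + 3)^2*(b^3 + 7*b^2 + 8*b - 16) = (b - 1)*(b + 1)*(b + 3)^2*(b^2 + 8*b + 16) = (b - 1)*(b + 1)*(b + 3)^2*(b + 4)*(b + 4)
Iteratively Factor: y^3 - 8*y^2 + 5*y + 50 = (y - 5)*(y^2 - 3*y - 10) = (y - 5)^2*(y + 2)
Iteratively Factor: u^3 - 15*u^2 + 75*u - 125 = (u - 5)*(u^2 - 10*u + 25) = (u - 5)^2*(u - 5)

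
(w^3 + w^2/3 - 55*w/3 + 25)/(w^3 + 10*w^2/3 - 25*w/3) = (w - 3)/w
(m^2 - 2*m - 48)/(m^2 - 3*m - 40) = (m + 6)/(m + 5)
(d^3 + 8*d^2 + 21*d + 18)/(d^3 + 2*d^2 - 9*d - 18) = (d + 3)/(d - 3)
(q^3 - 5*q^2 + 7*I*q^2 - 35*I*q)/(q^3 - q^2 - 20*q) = (q + 7*I)/(q + 4)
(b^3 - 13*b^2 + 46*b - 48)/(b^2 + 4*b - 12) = (b^2 - 11*b + 24)/(b + 6)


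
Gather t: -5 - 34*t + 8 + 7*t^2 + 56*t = 7*t^2 + 22*t + 3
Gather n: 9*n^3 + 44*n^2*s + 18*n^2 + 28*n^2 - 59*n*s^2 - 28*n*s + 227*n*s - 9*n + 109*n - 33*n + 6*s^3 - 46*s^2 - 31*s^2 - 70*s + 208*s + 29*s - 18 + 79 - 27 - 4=9*n^3 + n^2*(44*s + 46) + n*(-59*s^2 + 199*s + 67) + 6*s^3 - 77*s^2 + 167*s + 30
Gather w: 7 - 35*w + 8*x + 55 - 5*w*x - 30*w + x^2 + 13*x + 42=w*(-5*x - 65) + x^2 + 21*x + 104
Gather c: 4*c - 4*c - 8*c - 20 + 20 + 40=40 - 8*c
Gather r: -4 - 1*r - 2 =-r - 6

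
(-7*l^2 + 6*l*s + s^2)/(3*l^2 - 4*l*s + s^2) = (7*l + s)/(-3*l + s)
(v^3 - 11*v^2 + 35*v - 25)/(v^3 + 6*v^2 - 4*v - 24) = (v^3 - 11*v^2 + 35*v - 25)/(v^3 + 6*v^2 - 4*v - 24)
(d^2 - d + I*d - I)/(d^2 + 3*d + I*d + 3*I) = (d - 1)/(d + 3)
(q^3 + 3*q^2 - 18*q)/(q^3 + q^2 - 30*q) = (q - 3)/(q - 5)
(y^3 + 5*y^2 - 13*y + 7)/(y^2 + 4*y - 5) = (y^2 + 6*y - 7)/(y + 5)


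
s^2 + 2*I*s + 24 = (s - 4*I)*(s + 6*I)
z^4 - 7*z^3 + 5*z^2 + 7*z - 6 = (z - 6)*(z - 1)^2*(z + 1)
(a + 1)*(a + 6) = a^2 + 7*a + 6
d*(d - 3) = d^2 - 3*d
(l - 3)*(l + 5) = l^2 + 2*l - 15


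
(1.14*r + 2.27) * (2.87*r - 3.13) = 3.2718*r^2 + 2.9467*r - 7.1051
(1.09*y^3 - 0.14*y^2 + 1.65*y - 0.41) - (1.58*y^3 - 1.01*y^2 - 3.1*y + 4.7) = -0.49*y^3 + 0.87*y^2 + 4.75*y - 5.11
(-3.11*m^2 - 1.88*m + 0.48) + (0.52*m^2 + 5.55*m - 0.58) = -2.59*m^2 + 3.67*m - 0.1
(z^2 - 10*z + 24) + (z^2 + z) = 2*z^2 - 9*z + 24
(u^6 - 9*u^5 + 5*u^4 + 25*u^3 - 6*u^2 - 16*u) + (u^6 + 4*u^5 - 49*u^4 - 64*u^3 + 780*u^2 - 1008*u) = 2*u^6 - 5*u^5 - 44*u^4 - 39*u^3 + 774*u^2 - 1024*u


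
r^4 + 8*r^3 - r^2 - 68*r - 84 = (r - 3)*(r + 2)^2*(r + 7)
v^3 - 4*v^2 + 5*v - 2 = (v - 2)*(v - 1)^2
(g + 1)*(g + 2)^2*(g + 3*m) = g^4 + 3*g^3*m + 5*g^3 + 15*g^2*m + 8*g^2 + 24*g*m + 4*g + 12*m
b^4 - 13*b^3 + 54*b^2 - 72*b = b*(b - 6)*(b - 4)*(b - 3)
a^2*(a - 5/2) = a^3 - 5*a^2/2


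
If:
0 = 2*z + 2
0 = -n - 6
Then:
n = -6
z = -1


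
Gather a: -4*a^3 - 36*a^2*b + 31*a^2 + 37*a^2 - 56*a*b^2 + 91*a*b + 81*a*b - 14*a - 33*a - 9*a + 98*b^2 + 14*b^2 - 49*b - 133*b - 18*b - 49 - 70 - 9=-4*a^3 + a^2*(68 - 36*b) + a*(-56*b^2 + 172*b - 56) + 112*b^2 - 200*b - 128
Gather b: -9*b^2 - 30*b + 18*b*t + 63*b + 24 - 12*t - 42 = -9*b^2 + b*(18*t + 33) - 12*t - 18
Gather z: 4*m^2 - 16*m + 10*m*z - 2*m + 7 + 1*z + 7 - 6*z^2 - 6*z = 4*m^2 - 18*m - 6*z^2 + z*(10*m - 5) + 14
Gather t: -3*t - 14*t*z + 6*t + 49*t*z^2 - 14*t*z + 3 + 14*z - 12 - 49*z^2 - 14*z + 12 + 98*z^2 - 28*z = t*(49*z^2 - 28*z + 3) + 49*z^2 - 28*z + 3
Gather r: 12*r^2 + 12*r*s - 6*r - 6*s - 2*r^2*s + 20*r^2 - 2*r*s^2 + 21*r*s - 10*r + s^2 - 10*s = r^2*(32 - 2*s) + r*(-2*s^2 + 33*s - 16) + s^2 - 16*s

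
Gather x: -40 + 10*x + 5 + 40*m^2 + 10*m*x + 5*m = 40*m^2 + 5*m + x*(10*m + 10) - 35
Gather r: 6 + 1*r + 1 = r + 7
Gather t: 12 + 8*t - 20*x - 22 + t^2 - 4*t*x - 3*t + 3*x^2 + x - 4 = t^2 + t*(5 - 4*x) + 3*x^2 - 19*x - 14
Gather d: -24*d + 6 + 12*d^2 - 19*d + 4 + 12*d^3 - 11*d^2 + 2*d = 12*d^3 + d^2 - 41*d + 10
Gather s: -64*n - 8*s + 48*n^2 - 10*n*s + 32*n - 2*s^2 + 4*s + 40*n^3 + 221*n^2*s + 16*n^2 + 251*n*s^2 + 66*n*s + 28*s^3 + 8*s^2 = 40*n^3 + 64*n^2 - 32*n + 28*s^3 + s^2*(251*n + 6) + s*(221*n^2 + 56*n - 4)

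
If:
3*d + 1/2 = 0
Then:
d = -1/6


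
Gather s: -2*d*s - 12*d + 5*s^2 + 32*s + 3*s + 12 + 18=-12*d + 5*s^2 + s*(35 - 2*d) + 30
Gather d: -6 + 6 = 0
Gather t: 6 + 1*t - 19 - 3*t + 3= -2*t - 10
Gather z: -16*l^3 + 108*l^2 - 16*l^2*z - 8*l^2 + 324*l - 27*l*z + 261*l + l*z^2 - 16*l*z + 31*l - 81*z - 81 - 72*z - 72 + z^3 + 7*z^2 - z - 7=-16*l^3 + 100*l^2 + 616*l + z^3 + z^2*(l + 7) + z*(-16*l^2 - 43*l - 154) - 160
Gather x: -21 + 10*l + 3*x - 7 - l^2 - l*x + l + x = -l^2 + 11*l + x*(4 - l) - 28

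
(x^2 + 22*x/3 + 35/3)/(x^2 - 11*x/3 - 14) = (x + 5)/(x - 6)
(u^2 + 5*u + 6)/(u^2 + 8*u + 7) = (u^2 + 5*u + 6)/(u^2 + 8*u + 7)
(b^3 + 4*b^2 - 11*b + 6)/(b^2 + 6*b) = b - 2 + 1/b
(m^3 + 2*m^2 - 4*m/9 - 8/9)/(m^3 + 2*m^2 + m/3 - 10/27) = 3*(3*m^2 + 4*m - 4)/(9*m^2 + 12*m - 5)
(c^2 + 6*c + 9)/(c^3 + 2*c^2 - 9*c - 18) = (c + 3)/(c^2 - c - 6)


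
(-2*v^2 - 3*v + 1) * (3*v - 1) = -6*v^3 - 7*v^2 + 6*v - 1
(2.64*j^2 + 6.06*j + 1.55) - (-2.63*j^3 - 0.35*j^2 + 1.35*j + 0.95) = 2.63*j^3 + 2.99*j^2 + 4.71*j + 0.6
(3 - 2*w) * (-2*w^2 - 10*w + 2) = 4*w^3 + 14*w^2 - 34*w + 6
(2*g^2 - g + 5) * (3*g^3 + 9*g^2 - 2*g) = 6*g^5 + 15*g^4 + 2*g^3 + 47*g^2 - 10*g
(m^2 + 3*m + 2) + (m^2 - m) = 2*m^2 + 2*m + 2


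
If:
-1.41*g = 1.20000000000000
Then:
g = -0.85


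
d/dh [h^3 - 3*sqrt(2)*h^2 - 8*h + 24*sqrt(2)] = 3*h^2 - 6*sqrt(2)*h - 8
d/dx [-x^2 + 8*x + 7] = 8 - 2*x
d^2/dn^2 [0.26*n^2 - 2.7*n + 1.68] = 0.520000000000000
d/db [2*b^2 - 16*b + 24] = 4*b - 16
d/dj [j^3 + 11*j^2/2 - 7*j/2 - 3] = 3*j^2 + 11*j - 7/2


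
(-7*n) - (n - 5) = 5 - 8*n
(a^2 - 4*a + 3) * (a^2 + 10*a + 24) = a^4 + 6*a^3 - 13*a^2 - 66*a + 72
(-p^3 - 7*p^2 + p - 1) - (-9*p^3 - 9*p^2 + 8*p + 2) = 8*p^3 + 2*p^2 - 7*p - 3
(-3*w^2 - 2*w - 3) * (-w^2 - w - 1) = 3*w^4 + 5*w^3 + 8*w^2 + 5*w + 3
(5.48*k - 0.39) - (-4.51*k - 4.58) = 9.99*k + 4.19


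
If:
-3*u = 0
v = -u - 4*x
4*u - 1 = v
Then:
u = 0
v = -1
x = 1/4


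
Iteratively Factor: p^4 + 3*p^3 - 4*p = (p + 2)*(p^3 + p^2 - 2*p) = p*(p + 2)*(p^2 + p - 2) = p*(p - 1)*(p + 2)*(p + 2)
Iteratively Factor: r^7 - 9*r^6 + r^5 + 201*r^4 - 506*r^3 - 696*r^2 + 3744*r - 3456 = (r - 4)*(r^6 - 5*r^5 - 19*r^4 + 125*r^3 - 6*r^2 - 720*r + 864) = (r - 4)*(r + 4)*(r^5 - 9*r^4 + 17*r^3 + 57*r^2 - 234*r + 216) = (r - 4)*(r - 2)*(r + 4)*(r^4 - 7*r^3 + 3*r^2 + 63*r - 108) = (r - 4)*(r - 3)*(r - 2)*(r + 4)*(r^3 - 4*r^2 - 9*r + 36) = (r - 4)*(r - 3)^2*(r - 2)*(r + 4)*(r^2 - r - 12) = (r - 4)^2*(r - 3)^2*(r - 2)*(r + 4)*(r + 3)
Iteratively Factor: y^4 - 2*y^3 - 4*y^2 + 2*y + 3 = (y + 1)*(y^3 - 3*y^2 - y + 3) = (y + 1)^2*(y^2 - 4*y + 3) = (y - 1)*(y + 1)^2*(y - 3)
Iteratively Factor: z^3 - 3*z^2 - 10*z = (z)*(z^2 - 3*z - 10) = z*(z + 2)*(z - 5)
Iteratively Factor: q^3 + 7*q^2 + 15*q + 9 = (q + 3)*(q^2 + 4*q + 3) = (q + 3)^2*(q + 1)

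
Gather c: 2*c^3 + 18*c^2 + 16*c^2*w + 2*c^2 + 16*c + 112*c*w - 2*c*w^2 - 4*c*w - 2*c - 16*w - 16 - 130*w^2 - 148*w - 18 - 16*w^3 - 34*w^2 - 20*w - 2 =2*c^3 + c^2*(16*w + 20) + c*(-2*w^2 + 108*w + 14) - 16*w^3 - 164*w^2 - 184*w - 36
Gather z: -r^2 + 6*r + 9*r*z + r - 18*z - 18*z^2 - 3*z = -r^2 + 7*r - 18*z^2 + z*(9*r - 21)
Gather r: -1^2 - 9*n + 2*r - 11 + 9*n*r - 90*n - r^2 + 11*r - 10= -99*n - r^2 + r*(9*n + 13) - 22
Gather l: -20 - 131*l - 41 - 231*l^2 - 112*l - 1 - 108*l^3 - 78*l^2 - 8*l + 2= -108*l^3 - 309*l^2 - 251*l - 60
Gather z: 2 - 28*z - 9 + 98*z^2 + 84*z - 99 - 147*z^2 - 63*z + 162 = -49*z^2 - 7*z + 56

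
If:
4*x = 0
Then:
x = 0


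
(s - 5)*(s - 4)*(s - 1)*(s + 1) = s^4 - 9*s^3 + 19*s^2 + 9*s - 20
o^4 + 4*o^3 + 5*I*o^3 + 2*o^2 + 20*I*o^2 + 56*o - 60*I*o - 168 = (o - 2)*(o + 6)*(o - 2*I)*(o + 7*I)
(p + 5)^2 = p^2 + 10*p + 25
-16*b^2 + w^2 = (-4*b + w)*(4*b + w)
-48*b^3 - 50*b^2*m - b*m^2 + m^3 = (-8*b + m)*(b + m)*(6*b + m)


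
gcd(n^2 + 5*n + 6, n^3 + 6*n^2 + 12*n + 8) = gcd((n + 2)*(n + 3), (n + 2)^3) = n + 2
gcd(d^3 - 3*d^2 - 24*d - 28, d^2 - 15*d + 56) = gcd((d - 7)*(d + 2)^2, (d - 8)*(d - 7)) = d - 7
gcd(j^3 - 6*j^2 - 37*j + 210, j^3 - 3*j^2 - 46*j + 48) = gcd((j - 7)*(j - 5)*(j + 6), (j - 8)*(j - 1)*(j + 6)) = j + 6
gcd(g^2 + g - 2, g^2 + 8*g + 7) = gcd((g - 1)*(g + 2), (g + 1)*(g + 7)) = 1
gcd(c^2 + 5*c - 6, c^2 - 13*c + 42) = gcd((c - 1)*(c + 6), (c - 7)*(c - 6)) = 1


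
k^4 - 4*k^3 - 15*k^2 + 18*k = k*(k - 6)*(k - 1)*(k + 3)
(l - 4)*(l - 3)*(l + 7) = l^3 - 37*l + 84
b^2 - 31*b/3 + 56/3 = (b - 8)*(b - 7/3)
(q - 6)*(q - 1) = q^2 - 7*q + 6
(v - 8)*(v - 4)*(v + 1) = v^3 - 11*v^2 + 20*v + 32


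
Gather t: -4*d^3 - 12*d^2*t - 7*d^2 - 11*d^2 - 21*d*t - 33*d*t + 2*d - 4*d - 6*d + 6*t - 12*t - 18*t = -4*d^3 - 18*d^2 - 8*d + t*(-12*d^2 - 54*d - 24)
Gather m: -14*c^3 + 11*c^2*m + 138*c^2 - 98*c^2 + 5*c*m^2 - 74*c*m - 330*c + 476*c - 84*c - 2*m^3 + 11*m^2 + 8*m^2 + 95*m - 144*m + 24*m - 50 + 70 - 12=-14*c^3 + 40*c^2 + 62*c - 2*m^3 + m^2*(5*c + 19) + m*(11*c^2 - 74*c - 25) + 8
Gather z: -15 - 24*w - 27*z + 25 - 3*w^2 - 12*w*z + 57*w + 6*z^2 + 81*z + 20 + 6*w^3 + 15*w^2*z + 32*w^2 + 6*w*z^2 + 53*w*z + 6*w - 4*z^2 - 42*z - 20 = 6*w^3 + 29*w^2 + 39*w + z^2*(6*w + 2) + z*(15*w^2 + 41*w + 12) + 10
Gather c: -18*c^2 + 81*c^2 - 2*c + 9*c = 63*c^2 + 7*c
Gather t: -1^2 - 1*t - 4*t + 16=15 - 5*t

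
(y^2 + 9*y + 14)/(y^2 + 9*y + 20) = (y^2 + 9*y + 14)/(y^2 + 9*y + 20)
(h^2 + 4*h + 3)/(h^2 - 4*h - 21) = (h + 1)/(h - 7)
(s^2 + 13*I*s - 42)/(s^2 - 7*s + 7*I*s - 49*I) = (s + 6*I)/(s - 7)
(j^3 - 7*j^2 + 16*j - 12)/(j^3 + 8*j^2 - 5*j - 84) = (j^2 - 4*j + 4)/(j^2 + 11*j + 28)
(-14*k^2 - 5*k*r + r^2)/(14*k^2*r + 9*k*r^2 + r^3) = (-7*k + r)/(r*(7*k + r))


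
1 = 1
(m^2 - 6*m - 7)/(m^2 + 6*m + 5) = (m - 7)/(m + 5)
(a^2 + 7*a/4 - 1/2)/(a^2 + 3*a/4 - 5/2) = (4*a - 1)/(4*a - 5)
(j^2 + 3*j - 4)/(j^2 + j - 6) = (j^2 + 3*j - 4)/(j^2 + j - 6)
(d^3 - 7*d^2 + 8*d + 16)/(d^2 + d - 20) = (d^2 - 3*d - 4)/(d + 5)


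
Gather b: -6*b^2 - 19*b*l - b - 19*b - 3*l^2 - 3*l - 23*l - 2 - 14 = -6*b^2 + b*(-19*l - 20) - 3*l^2 - 26*l - 16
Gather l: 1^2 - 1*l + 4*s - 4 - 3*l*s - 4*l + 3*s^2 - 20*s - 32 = l*(-3*s - 5) + 3*s^2 - 16*s - 35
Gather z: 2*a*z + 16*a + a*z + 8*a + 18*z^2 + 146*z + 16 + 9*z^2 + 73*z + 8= 24*a + 27*z^2 + z*(3*a + 219) + 24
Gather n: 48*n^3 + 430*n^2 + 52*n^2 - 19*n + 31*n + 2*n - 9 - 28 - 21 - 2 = 48*n^3 + 482*n^2 + 14*n - 60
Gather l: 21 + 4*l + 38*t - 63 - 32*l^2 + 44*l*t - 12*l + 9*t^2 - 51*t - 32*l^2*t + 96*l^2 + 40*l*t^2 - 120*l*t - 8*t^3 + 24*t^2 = l^2*(64 - 32*t) + l*(40*t^2 - 76*t - 8) - 8*t^3 + 33*t^2 - 13*t - 42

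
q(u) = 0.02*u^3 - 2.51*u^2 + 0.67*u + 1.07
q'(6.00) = -27.29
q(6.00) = -80.95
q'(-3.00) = 16.27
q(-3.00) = -24.07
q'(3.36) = -15.52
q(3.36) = -24.26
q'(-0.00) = 0.67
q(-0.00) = 1.07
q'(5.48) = -25.04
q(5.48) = -67.34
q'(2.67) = -12.31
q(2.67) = -14.65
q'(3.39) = -15.66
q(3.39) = -24.72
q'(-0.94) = 5.44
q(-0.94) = -1.79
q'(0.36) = -1.13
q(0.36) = 0.99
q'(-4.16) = 22.59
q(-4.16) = -46.59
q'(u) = 0.06*u^2 - 5.02*u + 0.67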